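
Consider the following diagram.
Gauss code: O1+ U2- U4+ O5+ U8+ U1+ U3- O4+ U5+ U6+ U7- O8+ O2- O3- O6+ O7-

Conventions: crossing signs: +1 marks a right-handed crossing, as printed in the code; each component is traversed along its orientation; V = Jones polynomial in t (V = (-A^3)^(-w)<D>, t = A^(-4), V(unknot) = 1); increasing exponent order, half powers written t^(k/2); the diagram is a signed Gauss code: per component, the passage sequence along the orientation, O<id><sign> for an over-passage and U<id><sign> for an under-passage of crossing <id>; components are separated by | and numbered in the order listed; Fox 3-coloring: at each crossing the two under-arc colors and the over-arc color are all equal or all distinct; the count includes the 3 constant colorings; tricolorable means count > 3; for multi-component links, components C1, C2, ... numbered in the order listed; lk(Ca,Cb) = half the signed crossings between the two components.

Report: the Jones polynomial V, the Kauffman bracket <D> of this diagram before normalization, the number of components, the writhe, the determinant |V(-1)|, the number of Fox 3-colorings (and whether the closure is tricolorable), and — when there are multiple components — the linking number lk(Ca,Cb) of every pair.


V = t + t^3 - t^4
<D> = -A^-10 + A^-6 + A^2 (w = +2)
1 component over 8 crossings, w = +2
9 Fox colorings among 3^8, |V(-1)| = 3: tricolorable
why: |V(-1)| = 3: so tricolorable, since 3 divides 3


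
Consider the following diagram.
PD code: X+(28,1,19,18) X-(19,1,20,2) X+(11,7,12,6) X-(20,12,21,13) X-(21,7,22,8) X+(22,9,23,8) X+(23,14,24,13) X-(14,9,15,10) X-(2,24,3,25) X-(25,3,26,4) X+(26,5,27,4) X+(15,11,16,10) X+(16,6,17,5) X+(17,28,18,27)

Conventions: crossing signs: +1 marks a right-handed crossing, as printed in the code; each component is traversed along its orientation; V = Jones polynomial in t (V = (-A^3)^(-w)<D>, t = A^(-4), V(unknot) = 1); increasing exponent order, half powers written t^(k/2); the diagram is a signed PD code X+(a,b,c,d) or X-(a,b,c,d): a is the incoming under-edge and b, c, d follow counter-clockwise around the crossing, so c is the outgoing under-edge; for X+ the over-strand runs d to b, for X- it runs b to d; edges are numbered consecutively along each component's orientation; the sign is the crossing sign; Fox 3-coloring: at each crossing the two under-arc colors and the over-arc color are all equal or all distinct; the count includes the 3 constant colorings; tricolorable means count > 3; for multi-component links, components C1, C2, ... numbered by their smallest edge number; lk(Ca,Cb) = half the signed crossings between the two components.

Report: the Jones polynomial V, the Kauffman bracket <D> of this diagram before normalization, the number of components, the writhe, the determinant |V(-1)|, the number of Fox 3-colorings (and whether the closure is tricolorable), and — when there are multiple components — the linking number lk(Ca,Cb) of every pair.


Jones polynomial: V(t) = -t^(-1/2) - t^(1/2)
<D> = -A^4 - A^8; writhe +2
components 2, writhe +2 (14 crossings)
linking number lk(C1,C2) = 0
3-colorings: 9 of 3^14, det 0 — tricolorable
note: span 1 respects span(V) <= c + mu - 1 = 15 for this 2-component diagram


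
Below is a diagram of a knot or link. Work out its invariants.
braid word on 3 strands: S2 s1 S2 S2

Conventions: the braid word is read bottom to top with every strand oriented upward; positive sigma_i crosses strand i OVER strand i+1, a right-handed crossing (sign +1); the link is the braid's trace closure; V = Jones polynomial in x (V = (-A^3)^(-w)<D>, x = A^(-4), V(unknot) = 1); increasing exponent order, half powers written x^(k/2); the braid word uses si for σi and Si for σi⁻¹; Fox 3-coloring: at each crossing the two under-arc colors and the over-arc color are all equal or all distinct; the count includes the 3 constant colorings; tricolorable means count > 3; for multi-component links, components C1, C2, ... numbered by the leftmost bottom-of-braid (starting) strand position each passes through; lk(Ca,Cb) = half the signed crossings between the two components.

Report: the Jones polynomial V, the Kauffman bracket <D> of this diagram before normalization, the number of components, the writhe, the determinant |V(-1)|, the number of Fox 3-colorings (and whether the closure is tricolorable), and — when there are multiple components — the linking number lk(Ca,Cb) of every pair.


V = -x^-4 + x^-3 + x^-1
<D> = A^-2 + A^6 - A^10 (w = -2)
1 component over 4 crossings, w = -2
9 Fox colorings among 3^4, |V(-1)| = 3: tricolorable
why: w = -2 (over 4 crossings) is diagram-only; (-A^3)^(2) removes it from V


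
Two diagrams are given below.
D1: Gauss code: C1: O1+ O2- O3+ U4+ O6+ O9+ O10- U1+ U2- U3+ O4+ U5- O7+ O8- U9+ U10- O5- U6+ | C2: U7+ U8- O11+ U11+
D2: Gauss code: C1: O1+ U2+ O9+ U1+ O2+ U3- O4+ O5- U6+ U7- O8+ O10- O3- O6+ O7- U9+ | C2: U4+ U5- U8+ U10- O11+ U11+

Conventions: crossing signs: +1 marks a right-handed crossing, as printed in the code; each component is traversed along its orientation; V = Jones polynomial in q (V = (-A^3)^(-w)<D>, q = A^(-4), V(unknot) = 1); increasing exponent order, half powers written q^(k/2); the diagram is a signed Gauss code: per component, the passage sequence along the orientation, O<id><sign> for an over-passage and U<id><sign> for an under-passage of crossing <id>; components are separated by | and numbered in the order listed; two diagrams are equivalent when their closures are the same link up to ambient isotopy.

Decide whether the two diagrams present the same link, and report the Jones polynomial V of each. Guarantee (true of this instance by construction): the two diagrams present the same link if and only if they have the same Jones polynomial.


equivalent: yes
V(D1) = -q^(1/2) - q^(3/2) - q^(5/2) + q^(9/2)  (w +3, c 11, <D> = -A^-9 + A^-1 + A^3 + A^7)
D2 (bracket -A^-9 + A^-1 + A^3 + A^7; 11 crossings at w = +3): V = -q^(1/2) - q^(3/2) - q^(5/2) + q^(9/2)
why: all 2 diagrams share one V(q), hence one class


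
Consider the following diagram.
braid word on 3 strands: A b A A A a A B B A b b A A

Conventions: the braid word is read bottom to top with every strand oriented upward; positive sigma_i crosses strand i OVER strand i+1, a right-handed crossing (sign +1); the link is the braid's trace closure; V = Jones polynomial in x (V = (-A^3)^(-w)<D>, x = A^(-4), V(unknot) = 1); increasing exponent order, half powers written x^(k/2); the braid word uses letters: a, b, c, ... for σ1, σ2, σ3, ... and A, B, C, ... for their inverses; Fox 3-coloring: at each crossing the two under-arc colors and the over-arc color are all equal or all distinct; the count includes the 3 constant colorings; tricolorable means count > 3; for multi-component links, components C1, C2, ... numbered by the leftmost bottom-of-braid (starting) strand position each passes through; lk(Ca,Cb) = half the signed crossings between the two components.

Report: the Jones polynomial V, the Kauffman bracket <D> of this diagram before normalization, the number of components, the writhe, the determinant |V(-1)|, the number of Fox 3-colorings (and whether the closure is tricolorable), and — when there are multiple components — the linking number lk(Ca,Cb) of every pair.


Jones polynomial: V(x) = -x^-11 + 2x^-10 - 4x^-9 + 6x^-8 - 8x^-7 + 9x^-6 - 8x^-5 + 7x^-4 - 4x^-3 + 3x^-2 - x^-1
<D> = -A^-14 + 3A^-10 - 4A^-6 + 7A^-2 - 8A^2 + 9A^6 - 8A^10 + 6A^14 - 4A^18 + 2A^22 - A^26; writhe -6
components 1, writhe -6 (14 crossings)
3-colorings: 3 of 3^14, det 53 — not tricolorable
note: the word shrinks to σ1⁻¹ σ2 σ1⁻¹ σ1⁻¹ σ1⁻¹ σ2⁻¹ σ2⁻¹ σ1⁻¹ σ2 σ2 σ1⁻¹ σ1⁻¹ after cancelling


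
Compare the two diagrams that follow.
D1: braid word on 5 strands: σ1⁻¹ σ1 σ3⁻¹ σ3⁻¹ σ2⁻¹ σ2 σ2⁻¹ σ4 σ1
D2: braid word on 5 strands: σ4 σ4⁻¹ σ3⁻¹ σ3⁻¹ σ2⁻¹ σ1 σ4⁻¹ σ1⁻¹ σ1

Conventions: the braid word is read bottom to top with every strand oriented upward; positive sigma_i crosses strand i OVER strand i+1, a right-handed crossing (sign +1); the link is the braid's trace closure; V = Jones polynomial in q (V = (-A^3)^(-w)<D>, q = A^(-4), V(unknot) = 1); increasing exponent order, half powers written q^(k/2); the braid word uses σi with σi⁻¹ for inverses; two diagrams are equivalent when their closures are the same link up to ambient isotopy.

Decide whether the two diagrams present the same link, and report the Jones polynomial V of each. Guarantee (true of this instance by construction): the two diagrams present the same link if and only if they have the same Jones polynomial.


same link: yes
V(D1) = -q^(-5/2) - q^(-1/2)  [9 crossings, <D> = A^-1 + A^7, w = -1]
V(D2) = -q^(-5/2) - q^(-1/2)  [9 crossings, <D> = A^-7 + A, w = -3]
insight: D2 (9 crossings) and D1 (9) are Markov-related braid presentations


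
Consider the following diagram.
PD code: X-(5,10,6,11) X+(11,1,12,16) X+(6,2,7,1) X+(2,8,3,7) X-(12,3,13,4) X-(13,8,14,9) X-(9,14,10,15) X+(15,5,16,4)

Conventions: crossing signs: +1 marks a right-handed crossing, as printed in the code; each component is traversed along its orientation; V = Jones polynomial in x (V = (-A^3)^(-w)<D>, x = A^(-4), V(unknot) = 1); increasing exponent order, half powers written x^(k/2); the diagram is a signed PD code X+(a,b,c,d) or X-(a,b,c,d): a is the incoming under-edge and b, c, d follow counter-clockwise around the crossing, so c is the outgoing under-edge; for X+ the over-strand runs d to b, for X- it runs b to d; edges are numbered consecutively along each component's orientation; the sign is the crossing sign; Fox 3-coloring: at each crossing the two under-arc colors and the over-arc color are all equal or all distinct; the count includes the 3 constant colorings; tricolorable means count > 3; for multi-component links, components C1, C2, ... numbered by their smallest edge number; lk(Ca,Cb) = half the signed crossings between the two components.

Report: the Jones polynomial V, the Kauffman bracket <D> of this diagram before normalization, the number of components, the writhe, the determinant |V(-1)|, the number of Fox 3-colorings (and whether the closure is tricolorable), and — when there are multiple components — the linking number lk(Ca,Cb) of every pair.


V(x) = -x^-3 + 2x^-2 - 2x^-1 + 3 - 2x + 2x^2 - x^3
bracket: -A^-12 + 2A^-8 - 2A^-4 + 3 - 2A^4 + 2A^8 - A^12, w = 0
1 component, writhe 0, over 8 crossings
det 13, colorings 3 of 3^8 — not tricolorable
observation: w = 0 shifts under R1 moves; the (-A^3)^(0) factor cancels that in V


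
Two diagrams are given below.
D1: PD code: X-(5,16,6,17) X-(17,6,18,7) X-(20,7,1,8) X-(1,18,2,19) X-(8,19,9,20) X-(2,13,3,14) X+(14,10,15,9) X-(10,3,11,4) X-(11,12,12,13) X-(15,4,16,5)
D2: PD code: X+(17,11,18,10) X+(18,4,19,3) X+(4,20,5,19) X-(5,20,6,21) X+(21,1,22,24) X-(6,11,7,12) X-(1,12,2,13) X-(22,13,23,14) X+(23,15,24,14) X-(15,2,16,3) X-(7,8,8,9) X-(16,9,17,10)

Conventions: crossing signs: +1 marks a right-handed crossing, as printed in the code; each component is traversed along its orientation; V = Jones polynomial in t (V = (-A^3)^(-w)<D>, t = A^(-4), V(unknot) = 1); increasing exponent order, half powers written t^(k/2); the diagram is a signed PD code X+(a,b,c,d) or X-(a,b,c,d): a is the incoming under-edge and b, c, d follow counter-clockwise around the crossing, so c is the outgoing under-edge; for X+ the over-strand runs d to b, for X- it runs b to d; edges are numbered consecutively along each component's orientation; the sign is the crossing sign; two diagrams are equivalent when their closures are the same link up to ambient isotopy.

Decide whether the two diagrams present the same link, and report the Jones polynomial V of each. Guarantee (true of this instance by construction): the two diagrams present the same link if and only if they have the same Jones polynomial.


equivalent: no
D1 (bracket A^-16 - A^-12 + 2A^-8 - 2A^-4 + 3 - 2A^4 + A^8 - A^12; 10 crossings at w = -8): V = -t^-9 + t^-8 - 2t^-7 + 3t^-6 - 2t^-5 + 2t^-4 - t^-3 + t^-2
V(D2) = 1  [12 crossings, <D> = A^-6, w = -2]
observation: 2 classes among 2 diagrams; unequal V(t) rules out equality


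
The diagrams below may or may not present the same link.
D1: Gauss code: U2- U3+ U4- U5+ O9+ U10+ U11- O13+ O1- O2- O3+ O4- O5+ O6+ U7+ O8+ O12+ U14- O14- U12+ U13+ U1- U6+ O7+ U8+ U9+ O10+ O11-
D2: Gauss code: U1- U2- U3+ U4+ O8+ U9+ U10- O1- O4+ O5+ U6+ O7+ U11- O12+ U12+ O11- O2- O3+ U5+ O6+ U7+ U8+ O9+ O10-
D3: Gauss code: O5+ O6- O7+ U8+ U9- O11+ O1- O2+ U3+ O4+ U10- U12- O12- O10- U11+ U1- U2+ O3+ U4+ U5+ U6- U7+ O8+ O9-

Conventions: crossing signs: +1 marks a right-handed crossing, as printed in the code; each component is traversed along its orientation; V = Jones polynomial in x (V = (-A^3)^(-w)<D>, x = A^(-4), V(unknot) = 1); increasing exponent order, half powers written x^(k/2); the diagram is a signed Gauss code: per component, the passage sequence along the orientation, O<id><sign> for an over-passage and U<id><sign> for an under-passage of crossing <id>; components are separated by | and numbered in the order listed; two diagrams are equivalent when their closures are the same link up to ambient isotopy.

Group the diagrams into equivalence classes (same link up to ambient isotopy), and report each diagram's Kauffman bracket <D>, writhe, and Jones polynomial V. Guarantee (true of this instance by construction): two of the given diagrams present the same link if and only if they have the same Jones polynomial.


grouping into links: {D1, D2, D3}
V(D1) = x + x^3 - x^4  (w +4, c 14, <D> = -A^-4 + 1 + A^8)
D2 (bracket -A^-4 + 1 + A^8; 12 crossings at w = +4): V = x + x^3 - x^4
D3 (bracket -A^-10 + A^-6 + A^2; 12 crossings at w = +2): V = x + x^3 - x^4
why: all 3 diagrams share one V(x), hence one class


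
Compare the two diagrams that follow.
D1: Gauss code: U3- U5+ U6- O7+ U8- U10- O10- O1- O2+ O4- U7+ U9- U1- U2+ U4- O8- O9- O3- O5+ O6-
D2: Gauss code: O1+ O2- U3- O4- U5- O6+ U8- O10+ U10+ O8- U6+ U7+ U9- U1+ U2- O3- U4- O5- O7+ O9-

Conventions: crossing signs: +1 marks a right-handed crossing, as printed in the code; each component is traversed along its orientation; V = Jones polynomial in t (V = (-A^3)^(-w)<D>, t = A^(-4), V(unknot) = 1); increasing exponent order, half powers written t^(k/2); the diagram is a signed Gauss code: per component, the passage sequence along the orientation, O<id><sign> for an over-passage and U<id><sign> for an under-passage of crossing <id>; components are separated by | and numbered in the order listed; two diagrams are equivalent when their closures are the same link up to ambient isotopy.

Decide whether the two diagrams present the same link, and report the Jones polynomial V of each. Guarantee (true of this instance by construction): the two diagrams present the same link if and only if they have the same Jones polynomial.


equivalent: no
V(D1) = 1  (w -4, c 10, <D> = A^-12)
V(D2) = -t^-4 + t^-3 + t^-1  (w -2, c 10, <D> = A^-2 + A^6 - A^10)
why: V(t) takes 2 values over 2 diagrams, fixing the grouping


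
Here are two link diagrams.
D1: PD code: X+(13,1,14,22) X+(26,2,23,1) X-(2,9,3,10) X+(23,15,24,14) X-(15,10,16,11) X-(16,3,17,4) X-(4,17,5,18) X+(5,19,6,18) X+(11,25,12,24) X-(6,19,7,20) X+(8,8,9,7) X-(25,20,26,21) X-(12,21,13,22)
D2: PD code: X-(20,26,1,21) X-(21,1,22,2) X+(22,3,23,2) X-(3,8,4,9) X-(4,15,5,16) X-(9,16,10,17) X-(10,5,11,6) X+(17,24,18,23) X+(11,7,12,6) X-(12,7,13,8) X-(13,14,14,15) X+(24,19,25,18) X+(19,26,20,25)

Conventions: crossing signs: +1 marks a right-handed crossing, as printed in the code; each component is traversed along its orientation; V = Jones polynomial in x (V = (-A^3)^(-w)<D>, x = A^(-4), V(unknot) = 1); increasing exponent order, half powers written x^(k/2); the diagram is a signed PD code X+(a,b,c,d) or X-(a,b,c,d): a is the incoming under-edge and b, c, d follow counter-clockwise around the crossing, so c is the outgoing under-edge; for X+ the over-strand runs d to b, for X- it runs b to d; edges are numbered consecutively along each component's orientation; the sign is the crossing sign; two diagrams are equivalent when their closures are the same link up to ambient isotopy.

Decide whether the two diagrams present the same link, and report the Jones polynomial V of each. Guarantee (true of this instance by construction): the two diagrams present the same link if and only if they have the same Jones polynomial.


equivalent: yes
D1 (bracket A^-9 + 2A^-1 - A^3 + A^7 - A^11; 13 crossings at w = -1): V = x^(-7/2) - x^(-5/2) + x^(-3/2) - 2x^(-1/2) - x^(3/2)
V(D2) = x^(-7/2) - x^(-5/2) + x^(-3/2) - 2x^(-1/2) - x^(3/2)  (w -3, c 13, <D> = A^-15 + 2A^-7 - A^-3 + A - A^5)
key observation: one V(x) for all 2 diagrams — one class (guaranteed)


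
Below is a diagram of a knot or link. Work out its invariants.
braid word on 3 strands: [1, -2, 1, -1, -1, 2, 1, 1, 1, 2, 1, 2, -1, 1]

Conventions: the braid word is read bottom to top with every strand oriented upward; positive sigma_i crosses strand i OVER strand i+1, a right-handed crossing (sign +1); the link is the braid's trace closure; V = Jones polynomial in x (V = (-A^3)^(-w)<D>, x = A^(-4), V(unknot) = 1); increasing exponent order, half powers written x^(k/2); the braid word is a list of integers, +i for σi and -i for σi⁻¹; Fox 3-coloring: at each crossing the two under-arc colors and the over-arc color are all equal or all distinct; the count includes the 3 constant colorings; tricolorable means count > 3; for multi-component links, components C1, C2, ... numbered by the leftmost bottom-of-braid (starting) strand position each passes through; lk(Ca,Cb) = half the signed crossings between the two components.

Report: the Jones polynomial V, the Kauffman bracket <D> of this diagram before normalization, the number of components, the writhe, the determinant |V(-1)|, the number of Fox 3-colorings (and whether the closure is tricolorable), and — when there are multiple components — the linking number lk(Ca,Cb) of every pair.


V(x) = x^2 + 2x^4 - 2x^5 + x^6 - 2x^7 + x^8
bracket: A^-14 - 2A^-10 + A^-6 - 2A^-2 + 2A^2 + A^10, w = +6
1 component, writhe +6, over 14 crossings
det 9, colorings 27 of 3^14 — tricolorable
observation: the span of V is 6, forcing >= 6 crossings in any diagram


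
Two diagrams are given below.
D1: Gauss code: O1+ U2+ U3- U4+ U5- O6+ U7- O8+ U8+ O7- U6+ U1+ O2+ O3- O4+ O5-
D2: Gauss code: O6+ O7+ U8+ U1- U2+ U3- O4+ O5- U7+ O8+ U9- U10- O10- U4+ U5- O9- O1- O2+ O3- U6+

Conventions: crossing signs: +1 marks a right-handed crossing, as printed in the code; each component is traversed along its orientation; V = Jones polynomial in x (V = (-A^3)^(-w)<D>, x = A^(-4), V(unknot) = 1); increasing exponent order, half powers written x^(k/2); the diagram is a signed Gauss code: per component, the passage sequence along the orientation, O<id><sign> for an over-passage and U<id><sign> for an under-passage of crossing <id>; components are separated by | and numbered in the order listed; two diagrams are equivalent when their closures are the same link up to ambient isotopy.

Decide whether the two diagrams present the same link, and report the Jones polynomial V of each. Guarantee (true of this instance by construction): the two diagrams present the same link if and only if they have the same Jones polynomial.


same link: yes
V(D1) = 1  [8 crossings, <D> = A^6, w = +2]
D2 (bracket 1; 10 crossings at w = 0): V = 1
note: Reidemeister moves carry D1 (8 crossings) to D2 (10)


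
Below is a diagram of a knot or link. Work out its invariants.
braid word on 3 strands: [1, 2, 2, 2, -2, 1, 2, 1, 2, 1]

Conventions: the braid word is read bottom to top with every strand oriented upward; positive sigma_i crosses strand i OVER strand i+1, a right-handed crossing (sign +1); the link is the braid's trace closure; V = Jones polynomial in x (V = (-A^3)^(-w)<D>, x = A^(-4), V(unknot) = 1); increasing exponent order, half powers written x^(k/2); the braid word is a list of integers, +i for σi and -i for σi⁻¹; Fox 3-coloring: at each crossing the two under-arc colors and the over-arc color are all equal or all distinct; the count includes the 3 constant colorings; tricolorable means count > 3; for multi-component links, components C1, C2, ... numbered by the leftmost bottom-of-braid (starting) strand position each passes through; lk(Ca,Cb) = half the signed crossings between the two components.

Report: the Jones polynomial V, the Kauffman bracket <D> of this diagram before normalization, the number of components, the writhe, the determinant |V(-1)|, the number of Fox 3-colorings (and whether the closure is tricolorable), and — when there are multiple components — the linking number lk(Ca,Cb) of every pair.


V = x^3 + x^5 - x^8
<D> = -A^-8 + A^4 + A^12 (w = +8)
1 component over 10 crossings, w = +8
9 Fox colorings among 3^10, |V(-1)| = 3: tricolorable
why: the word shrinks to σ1 σ2 σ2 σ1 σ2 σ1 σ2 σ1 after cancelling


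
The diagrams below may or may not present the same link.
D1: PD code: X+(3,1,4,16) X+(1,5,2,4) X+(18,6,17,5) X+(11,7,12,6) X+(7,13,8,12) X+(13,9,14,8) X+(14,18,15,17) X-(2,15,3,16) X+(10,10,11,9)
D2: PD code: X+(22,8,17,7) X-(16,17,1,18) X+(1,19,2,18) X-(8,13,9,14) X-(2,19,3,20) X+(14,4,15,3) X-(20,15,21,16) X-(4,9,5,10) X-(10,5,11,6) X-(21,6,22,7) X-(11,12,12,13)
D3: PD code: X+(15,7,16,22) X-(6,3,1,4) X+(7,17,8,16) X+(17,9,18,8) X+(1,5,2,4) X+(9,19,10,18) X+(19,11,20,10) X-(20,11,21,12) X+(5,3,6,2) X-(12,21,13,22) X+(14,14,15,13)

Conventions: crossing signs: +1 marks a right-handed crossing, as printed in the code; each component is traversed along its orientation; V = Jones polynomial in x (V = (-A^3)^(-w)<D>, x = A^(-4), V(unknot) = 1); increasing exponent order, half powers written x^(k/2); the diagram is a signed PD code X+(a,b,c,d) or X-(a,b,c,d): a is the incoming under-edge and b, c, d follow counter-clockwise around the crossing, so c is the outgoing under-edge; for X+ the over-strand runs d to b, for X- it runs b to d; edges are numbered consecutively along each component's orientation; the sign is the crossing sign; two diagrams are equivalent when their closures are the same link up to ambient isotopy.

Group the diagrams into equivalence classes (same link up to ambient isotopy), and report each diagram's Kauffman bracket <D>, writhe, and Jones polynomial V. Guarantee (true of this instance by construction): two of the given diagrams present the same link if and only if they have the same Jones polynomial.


classes: {D1} | {D2} | {D3}
V(D1) = -x^(3/2) - 2x^(7/2) + x^(9/2) - x^(11/2) + x^(13/2)  [9 crossings, <D> = -A^-5 + A^-1 - A^3 + 2A^7 + A^15, w = +7]
V(D2) = x^(-13/2) - x^(-11/2) + x^(-9/2) - 2x^(-7/2) - x^(-3/2)  (w -5, c 11, <D> = A^-9 + 2A^-1 - A^3 + A^7 - A^11)
V(D3) = -x^(1/2) - x^(3/2) - x^(5/2) + x^(9/2)  (w +5, c 11, <D> = -A^-3 + A^5 + A^9 + A^13)
insight: 3 values of V(x) split the 3 diagrams


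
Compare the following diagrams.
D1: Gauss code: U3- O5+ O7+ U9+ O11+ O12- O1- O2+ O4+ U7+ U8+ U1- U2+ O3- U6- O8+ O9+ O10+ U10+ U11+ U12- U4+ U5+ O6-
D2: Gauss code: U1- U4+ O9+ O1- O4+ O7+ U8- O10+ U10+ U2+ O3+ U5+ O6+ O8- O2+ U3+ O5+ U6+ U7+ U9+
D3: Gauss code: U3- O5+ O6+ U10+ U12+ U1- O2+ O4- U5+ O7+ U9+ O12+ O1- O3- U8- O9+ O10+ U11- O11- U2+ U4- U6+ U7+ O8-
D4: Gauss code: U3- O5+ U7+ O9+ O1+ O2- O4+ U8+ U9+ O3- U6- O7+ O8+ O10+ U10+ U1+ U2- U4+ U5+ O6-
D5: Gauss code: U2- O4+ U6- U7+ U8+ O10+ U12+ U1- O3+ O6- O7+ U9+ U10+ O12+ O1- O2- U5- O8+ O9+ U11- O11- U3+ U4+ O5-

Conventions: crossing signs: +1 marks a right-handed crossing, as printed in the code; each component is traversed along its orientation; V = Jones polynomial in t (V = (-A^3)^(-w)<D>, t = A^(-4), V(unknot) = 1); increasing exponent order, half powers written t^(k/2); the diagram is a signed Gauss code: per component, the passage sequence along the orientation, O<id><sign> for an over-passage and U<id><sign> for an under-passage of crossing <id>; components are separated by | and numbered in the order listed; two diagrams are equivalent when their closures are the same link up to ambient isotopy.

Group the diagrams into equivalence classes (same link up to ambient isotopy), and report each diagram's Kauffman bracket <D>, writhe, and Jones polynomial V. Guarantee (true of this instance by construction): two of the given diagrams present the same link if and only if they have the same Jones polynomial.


grouping into links: {D1, D3, D4, D5} | {D2}
V(D1) = t^-1 - 1 + 2t - 2t^2 + 2t^3 - 2t^4 + t^5  (w +4, c 12, <D> = A^-8 - 2A^-4 + 2 - 2A^4 + 2A^8 - A^12 + A^16)
D2 (bracket -A^2 + A^6 + A^14; 10 crossings at w = +6): V = t + t^3 - t^4
D3 (bracket A^-14 - 2A^-10 + 2A^-6 - 2A^-2 + 2A^2 - A^6 + A^10; 12 crossings at w = +2): V = t^-1 - 1 + 2t - 2t^2 + 2t^3 - 2t^4 + t^5
V(D4) = t^-1 - 1 + 2t - 2t^2 + 2t^3 - 2t^4 + t^5  (w +4, c 10, <D> = A^-8 - 2A^-4 + 2 - 2A^4 + 2A^8 - A^12 + A^16)
V(D5) = t^-1 - 1 + 2t - 2t^2 + 2t^3 - 2t^4 + t^5  [12 crossings, <D> = A^-14 - 2A^-10 + 2A^-6 - 2A^-2 + 2A^2 - A^6 + A^10, w = +2]
key observation: 2 classes among 5 diagrams; unequal V(t) rules out equality


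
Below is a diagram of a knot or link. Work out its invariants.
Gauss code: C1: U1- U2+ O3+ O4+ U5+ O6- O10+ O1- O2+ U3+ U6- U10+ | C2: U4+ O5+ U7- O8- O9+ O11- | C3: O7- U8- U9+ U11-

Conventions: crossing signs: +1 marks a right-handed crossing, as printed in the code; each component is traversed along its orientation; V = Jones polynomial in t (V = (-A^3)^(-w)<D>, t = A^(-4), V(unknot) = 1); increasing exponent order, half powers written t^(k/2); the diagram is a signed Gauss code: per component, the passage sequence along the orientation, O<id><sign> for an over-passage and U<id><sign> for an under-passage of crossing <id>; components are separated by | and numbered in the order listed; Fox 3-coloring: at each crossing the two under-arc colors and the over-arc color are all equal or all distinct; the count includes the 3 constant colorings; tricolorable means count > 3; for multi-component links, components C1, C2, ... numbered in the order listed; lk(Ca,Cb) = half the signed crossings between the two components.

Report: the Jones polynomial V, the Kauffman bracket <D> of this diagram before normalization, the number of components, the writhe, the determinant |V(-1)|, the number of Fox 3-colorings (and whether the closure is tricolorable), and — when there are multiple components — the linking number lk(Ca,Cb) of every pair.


Jones polynomial: V(t) = t^-2 + 2 + t^2
<D> = -A^-5 - 2A^3 - A^11; writhe +1
components 3, writhe +1 (11 crossings)
linking number lk(C1,C2) = +1
lk(C1,C3): 0
lk(C2,C3) = -1
3-colorings: 3 of 3^11, det 4 — not tricolorable
note: det 4 = |V(-1)|; not divisible by 3, so not tricolorable


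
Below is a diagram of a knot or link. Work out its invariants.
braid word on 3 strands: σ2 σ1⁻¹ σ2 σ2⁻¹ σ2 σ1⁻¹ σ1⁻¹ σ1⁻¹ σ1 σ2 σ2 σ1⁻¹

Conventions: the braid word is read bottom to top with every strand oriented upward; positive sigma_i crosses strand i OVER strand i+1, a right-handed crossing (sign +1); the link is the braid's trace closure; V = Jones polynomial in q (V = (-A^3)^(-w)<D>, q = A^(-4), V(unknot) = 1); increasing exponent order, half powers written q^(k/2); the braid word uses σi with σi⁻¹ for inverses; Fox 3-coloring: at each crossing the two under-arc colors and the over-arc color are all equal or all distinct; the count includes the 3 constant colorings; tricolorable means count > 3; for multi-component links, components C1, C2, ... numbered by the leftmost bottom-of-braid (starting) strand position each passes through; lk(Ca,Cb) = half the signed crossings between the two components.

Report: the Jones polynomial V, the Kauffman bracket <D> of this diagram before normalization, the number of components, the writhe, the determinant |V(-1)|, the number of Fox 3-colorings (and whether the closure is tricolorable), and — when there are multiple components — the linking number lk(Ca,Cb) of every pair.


Jones polynomial: V(q) = q^-4 - 3q^-3 + 5q^-2 - 6q^-1 + 7 - 6q + 5q^2 - 3q^3 + q^4
<D> = A^-16 - 3A^-12 + 5A^-8 - 6A^-4 + 7 - 6A^4 + 5A^8 - 3A^12 + A^16; writhe 0
components 1, writhe 0 (12 crossings)
3-colorings: 3 of 3^12, det 37 — not tricolorable
note: V is palindromic (span 8, det 37): q -> 1/q fixes it; necessary, not sufficient, for amphichirality


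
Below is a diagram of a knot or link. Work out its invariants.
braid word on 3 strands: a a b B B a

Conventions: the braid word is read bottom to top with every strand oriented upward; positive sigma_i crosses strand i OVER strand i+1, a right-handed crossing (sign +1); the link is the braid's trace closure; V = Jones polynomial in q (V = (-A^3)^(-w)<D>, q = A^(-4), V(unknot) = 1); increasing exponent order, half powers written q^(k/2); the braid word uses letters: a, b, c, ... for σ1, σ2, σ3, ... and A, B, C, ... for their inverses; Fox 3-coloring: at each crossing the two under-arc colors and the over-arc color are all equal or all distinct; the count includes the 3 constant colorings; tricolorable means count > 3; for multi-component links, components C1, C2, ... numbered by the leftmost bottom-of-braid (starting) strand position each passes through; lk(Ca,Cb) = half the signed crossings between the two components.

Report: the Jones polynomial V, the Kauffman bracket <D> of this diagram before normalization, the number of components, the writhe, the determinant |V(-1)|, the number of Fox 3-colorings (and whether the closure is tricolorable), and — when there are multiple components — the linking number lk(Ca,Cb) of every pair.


Jones polynomial: V(q) = q + q^3 - q^4
<D> = -A^-10 + A^-6 + A^2; writhe +2
components 1, writhe +2 (6 crossings)
3-colorings: 9 of 3^6, det 3 — tricolorable
note: w = +2 (over 6 crossings) is diagram-only; (-A^3)^(-2) removes it from V


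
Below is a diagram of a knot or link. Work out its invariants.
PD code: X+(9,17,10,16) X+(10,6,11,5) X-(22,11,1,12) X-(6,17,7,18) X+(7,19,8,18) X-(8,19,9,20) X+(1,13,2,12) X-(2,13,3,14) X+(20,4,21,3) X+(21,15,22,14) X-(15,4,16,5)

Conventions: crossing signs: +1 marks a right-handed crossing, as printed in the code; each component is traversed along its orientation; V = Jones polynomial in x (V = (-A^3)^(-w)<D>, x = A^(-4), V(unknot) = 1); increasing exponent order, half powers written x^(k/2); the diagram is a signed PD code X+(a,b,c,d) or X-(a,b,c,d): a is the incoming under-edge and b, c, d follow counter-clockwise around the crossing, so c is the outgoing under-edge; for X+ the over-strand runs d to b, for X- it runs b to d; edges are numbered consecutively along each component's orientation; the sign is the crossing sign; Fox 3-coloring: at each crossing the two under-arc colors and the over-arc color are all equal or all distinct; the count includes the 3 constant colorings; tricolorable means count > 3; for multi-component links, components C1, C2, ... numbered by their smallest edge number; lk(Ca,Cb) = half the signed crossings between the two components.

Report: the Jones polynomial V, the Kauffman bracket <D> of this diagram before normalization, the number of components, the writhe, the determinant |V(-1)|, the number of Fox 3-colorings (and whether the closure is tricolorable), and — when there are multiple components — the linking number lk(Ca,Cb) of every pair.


V = 1
<D> = -A^3 (w = +1)
1 component over 11 crossings, w = +1
3 Fox colorings among 3^11, |V(-1)| = 1: not tricolorable
why: det 1 = |V(-1)|; not divisible by 3, so not tricolorable


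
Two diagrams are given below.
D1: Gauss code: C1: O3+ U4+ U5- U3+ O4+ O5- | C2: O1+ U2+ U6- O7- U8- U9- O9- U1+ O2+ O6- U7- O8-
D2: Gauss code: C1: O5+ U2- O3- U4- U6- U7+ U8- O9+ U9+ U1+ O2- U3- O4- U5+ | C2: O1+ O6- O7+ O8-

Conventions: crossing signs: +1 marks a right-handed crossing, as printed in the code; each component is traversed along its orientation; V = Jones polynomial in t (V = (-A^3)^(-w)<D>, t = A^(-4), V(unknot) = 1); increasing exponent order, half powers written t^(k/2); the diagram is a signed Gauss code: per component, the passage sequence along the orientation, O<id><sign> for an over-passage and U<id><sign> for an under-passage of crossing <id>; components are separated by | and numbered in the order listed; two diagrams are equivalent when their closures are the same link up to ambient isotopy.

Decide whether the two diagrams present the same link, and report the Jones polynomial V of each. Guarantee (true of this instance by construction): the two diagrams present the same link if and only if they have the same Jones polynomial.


equivalent: no
D1 (bracket A^-5 + A^-1; 9 crossings at w = -1): V = -t^(-1/2) - t^(1/2)
D2 (bracket A^-1 + A^3 + A^7 - A^15; 9 crossings at w = -1): V = t^(-9/2) - t^(-5/2) - t^(-3/2) - t^(-1/2)
key observation: 2 values of V(t) split the 2 diagrams


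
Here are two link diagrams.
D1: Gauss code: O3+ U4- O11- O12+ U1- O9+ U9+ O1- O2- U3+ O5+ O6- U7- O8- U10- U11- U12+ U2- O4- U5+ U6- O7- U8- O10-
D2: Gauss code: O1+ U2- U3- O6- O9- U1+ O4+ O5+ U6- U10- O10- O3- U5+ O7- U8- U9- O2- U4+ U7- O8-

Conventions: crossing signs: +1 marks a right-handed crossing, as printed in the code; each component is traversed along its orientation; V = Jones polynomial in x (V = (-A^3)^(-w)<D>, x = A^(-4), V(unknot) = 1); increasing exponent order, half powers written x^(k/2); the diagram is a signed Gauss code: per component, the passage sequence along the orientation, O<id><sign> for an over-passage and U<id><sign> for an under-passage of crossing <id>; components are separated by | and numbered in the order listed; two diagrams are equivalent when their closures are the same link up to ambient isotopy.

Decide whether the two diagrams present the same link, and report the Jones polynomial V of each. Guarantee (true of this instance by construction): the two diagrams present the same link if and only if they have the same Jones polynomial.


equivalent: no
D1 (bracket A^-8 - A^-4 + 2 - A^4 + A^8 - A^12; 12 crossings at w = -4): V = -x^-6 + x^-5 - x^-4 + 2x^-3 - x^-2 + x^-1
D2 (bracket A^-16 - A^-12 + 2A^-8 - 2A^-4 + 2 - 2A^4 + A^8; 10 crossings at w = -4): V = x^-5 - 2x^-4 + 2x^-3 - 2x^-2 + 2x^-1 - 1 + x
key observation: comparing 2 Jones polynomials yields 2 groups


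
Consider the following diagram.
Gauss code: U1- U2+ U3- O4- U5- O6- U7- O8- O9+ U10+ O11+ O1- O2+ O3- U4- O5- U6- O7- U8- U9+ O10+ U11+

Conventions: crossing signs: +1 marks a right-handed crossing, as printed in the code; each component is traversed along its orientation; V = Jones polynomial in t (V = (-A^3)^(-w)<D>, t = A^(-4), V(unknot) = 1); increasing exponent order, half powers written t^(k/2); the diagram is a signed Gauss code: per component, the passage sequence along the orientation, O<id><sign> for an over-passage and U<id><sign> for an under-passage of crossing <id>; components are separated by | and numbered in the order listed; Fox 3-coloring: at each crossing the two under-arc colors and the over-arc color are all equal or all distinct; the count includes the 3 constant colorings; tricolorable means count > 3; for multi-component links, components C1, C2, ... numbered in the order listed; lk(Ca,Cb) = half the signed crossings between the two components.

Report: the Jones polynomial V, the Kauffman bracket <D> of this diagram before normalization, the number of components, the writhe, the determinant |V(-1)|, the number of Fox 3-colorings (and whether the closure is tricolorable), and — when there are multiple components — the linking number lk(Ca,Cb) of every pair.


V = -t^-4 + t^-3 + t^-1
<D> = -A^-5 - A^3 + A^7 (w = -3)
1 component over 11 crossings, w = -3
9 Fox colorings among 3^11, |V(-1)| = 3: tricolorable
why: det 3 = |V(-1)|; divisible by 3, so tricolorable


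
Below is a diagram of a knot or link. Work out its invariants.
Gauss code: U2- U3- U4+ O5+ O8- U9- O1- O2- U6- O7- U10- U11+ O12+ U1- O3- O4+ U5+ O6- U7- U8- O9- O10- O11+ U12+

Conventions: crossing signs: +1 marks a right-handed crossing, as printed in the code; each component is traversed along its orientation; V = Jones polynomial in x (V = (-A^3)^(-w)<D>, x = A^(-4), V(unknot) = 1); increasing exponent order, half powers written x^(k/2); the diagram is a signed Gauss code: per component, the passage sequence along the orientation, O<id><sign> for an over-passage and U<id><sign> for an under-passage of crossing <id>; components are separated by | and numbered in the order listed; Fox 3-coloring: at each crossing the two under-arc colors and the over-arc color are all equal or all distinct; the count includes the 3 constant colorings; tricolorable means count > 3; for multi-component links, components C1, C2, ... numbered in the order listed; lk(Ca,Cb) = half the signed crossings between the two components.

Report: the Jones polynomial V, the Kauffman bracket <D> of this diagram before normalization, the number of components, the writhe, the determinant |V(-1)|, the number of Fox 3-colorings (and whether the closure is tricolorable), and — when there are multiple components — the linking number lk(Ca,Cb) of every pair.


V = x^-7 - 2x^-6 + 2x^-5 - 3x^-4 + 3x^-3 - 2x^-2 + 2x^-1
<D> = 2A^-8 - 2A^-4 + 3 - 3A^4 + 2A^8 - 2A^12 + A^16 (w = -4)
1 component over 12 crossings, w = -4
9 Fox colorings among 3^12, |V(-1)| = 15: tricolorable
why: the span of V is 6, forcing >= 6 crossings in any diagram


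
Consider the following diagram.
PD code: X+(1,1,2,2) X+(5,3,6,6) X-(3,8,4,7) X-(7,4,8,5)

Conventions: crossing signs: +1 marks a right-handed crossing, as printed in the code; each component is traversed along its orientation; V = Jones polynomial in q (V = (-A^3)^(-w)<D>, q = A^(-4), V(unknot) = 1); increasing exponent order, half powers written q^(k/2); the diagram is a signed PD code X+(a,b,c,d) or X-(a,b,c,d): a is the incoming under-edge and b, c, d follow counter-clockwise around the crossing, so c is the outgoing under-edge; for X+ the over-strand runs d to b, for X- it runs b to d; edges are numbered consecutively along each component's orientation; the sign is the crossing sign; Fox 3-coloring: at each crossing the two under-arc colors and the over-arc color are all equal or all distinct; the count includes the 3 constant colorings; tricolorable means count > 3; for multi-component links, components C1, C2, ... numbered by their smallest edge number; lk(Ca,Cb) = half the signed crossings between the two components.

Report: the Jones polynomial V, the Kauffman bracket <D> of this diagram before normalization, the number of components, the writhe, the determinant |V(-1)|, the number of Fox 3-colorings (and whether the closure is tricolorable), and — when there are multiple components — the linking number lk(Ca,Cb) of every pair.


V = q^-3 + q^-2 + q^-1 + 1
<D> = 1 + A^4 + A^8 + A^12 (w = 0)
3 components over 4 crossings, w = 0
lk(C1,C2): 0
lk(C1,C3) = 0
linking number lk(C2,C3) = -1
9 Fox colorings among 3^4, |V(-1)| = 0: tricolorable
why: |V(-1)| = 0: so tricolorable, since 3 divides 0


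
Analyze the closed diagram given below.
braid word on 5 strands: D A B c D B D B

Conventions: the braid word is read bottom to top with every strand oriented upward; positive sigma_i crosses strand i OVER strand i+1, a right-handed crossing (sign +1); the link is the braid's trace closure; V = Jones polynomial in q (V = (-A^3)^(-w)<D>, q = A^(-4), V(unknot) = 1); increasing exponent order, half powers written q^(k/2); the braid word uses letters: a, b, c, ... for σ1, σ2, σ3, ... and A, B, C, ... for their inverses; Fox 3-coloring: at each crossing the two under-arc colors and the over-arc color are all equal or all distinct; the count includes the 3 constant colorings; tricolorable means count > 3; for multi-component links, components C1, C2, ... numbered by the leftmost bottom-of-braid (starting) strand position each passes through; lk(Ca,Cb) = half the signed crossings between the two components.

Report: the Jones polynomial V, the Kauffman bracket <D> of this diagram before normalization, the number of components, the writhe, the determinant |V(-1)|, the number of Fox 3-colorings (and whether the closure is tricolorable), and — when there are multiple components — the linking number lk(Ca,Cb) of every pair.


V(q) = q^-8 - 2q^-7 + q^-6 - 2q^-5 + 2q^-4 + q^-2
bracket: A^-10 + 2A^-2 - 2A^2 + A^6 - 2A^10 + A^14, w = -6
1 component, writhe -6, over 8 crossings
det 9, colorings 27 of 3^8 — tricolorable
observation: V spans 6 powers of q: at least 6 crossings in any diagram
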